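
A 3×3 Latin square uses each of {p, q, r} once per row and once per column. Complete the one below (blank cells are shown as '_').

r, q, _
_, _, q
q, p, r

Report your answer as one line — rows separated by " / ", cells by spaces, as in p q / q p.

r q p / p r q / q p r

(r1,c3): row 1 has {q,r}; column 3 has {q,r}, so it must be p.
(r2,c1): row 2 has {q}; column 1 has {q,r}, so it must be p.
(r2,c2): row 2 has {p,q}; column 2 has {p,q}, so it must be r.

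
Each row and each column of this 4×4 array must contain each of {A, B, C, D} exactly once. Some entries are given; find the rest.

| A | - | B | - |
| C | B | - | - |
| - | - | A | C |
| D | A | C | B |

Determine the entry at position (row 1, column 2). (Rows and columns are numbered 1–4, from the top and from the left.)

C

At row 1, column 4: row 1 has {A,B}; column 4 has {B,C}; that leaves D.
At row 2, column 3: row 2 has {B,C}; column 3 has {A,B,C}; that leaves D.
At row 2, column 4: row 2 has {B,C,D}; column 4 has {B,C,D}; that leaves A.
At row 3, column 1: row 3 has {A,C}; column 1 has {A,C,D}; that leaves B.
At row 3, column 2: row 3 has {A,B,C}; column 2 has {A,B}; that leaves D.
At row 1, column 2: row 1 has {A,B,D}; column 2 has {A,B,D}; that leaves C.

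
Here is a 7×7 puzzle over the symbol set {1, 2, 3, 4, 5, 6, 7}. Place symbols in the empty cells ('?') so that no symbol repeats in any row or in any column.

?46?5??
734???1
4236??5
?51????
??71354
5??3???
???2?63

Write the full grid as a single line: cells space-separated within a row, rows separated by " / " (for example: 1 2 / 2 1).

3 4 6 7 5 1 2 / 7 3 4 5 6 2 1 / 4 2 3 6 1 7 5 / 6 5 1 4 2 3 7 / 2 6 7 1 3 5 4 / 5 1 2 3 7 4 6 / 1 7 5 2 4 6 3

(r1,c4) = 7
(r1,c7) = 2
(r2,c4) = 5
(r2,c6) = 2
(r4,c4) = 4
(r5,c2) = 6
(r6,c3) = 2
(r7,c1) = 1
(r7,c2) = 7
(r7,c3) = 5
(r7,c5) = 4
(r1,c1) = 3
(r1,c6) = 1
(r2,c5) = 6
(r3,c6) = 7
(r4,c6) = 3
(r5,c1) = 2
(r6,c2) = 1
(r6,c5) = 7
(r6,c6) = 4
(r6,c7) = 6
(r3,c5) = 1
(r4,c1) = 6
(r4,c5) = 2
(r4,c7) = 7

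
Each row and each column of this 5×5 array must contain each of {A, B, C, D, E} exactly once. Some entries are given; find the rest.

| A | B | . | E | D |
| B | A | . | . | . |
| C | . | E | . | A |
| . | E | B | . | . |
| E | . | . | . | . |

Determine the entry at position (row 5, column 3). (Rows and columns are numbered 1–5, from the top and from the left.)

A

At row 1, column 3: row 1 has {A,B,D,E}; column 3 has {B,E}; that leaves C.
At row 2, column 3: row 2 has {A,B}; column 3 has {B,C,E}; that leaves D.
At row 2, column 4: row 2 has {A,B,D}; column 4 has {E}; that leaves C.
At row 2, column 5: row 2 has {A,B,C,D}; column 5 has {A,D}; that leaves E.
At row 3, column 2: row 3 has {A,C,E}; column 2 has {A,B,E}; that leaves D.
At row 3, column 4: row 3 has {A,C,D,E}; column 4 has {C,E}; that leaves B.
At row 4, column 1: row 4 has {B,E}; column 1 has {A,B,C,E}; that leaves D.
At row 4, column 4: row 4 has {B,D,E}; column 4 has {B,C,E}; that leaves A.
At row 4, column 5: row 4 has {A,B,D,E}; column 5 has {A,D,E}; that leaves C.
At row 5, column 2: row 5 has {E}; column 2 has {A,B,D,E}; that leaves C.
At row 5, column 3: row 5 has {C,E}; column 3 has {B,C,D,E}; that leaves A.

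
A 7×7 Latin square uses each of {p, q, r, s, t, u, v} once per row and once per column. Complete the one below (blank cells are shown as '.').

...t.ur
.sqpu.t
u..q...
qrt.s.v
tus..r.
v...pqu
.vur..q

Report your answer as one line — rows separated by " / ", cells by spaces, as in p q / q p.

(r2,c1) = r
(r2,c6) = v
(r4,c4) = u
(r4,c6) = p
(r5,c4) = v
(r5,c5) = q
(r5,c7) = p
(r6,c2) = t
(r6,c3) = r
(r6,c4) = s
(r7,c5) = t
(r7,c6) = s
(r1,c5) = v
(r3,c2) = p
(r3,c3) = v
(r3,c5) = r
(r3,c6) = t
(r3,c7) = s
(r7,c1) = p
(r1,c1) = s
(r1,c2) = q
(r1,c3) = p

s q p t v u r / r s q p u v t / u p v q r t s / q r t u s p v / t u s v q r p / v t r s p q u / p v u r t s q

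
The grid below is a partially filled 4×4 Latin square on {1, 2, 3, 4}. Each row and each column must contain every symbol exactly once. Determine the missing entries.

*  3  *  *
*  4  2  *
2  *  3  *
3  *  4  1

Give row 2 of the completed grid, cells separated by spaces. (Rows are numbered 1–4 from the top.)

1 4 2 3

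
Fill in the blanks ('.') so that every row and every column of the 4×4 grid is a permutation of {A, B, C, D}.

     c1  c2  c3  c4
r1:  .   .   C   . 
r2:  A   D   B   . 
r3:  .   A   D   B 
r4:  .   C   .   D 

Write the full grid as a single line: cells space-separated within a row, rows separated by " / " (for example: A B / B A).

(r1,c2): row 1 has {C}; column 2 has {A,C,D}, so it must be B.
(r1,c4): row 1 has {B,C}; column 4 has {B,D}, so it must be A.
(r2,c4): row 2 has {A,B,D}; column 4 has {A,B,D}, so it must be C.
(r3,c1): row 3 has {A,B,D}; column 1 has {A}, so it must be C.
(r4,c1): row 4 has {C,D}; column 1 has {A,C}, so it must be B.
(r4,c3): row 4 has {B,C,D}; column 3 has {B,C,D}, so it must be A.
(r1,c1): row 1 has {A,B,C}; column 1 has {A,B,C}, so it must be D.

D B C A / A D B C / C A D B / B C A D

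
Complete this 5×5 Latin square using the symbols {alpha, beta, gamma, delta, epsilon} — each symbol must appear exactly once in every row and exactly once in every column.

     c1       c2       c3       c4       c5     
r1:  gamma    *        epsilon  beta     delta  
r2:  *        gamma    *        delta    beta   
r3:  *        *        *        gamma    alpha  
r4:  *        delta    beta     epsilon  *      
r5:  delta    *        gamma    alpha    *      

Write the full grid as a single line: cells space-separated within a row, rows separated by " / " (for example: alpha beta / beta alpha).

gamma alpha epsilon beta delta / epsilon gamma alpha delta beta / beta epsilon delta gamma alpha / alpha delta beta epsilon gamma / delta beta gamma alpha epsilon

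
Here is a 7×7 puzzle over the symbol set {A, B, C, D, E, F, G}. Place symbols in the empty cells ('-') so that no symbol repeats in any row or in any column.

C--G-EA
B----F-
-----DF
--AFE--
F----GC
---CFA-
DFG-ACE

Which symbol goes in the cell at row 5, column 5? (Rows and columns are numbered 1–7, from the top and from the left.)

D

At row 4, column 1: row 4 has {A,E,F}; column 1 has {B,C,D,F}; that leaves G.
At row 4, column 6: row 4 has {A,E,F,G}; column 6 has {A,C,D,E,F,G}; that leaves B.
At row 4, column 7: row 4 has {A,B,E,F,G}; column 7 has {A,C,E,F}; that leaves D.
At row 6, column 1: row 6 has {A,C,F}; column 1 has {B,C,D,F,G}; that leaves E.
At row 7, column 4: row 7 has {A,C,D,E,F,G}; column 4 has {C,F,G}; that leaves B.
At row 2, column 7: row 2 has {B,F}; column 7 has {A,C,D,E,F}; that leaves G.
At row 3, column 1: row 3 has {D,F}; column 1 has {B,C,D,E,F,G}; that leaves A.
At row 3, column 4: row 3 has {A,D,F}; column 4 has {B,C,F,G}; that leaves E.
At row 4, column 2: row 4 has {A,B,D,E,F,G}; column 2 has {F}; that leaves C.
At row 6, column 7: row 6 has {A,C,E,F}; column 7 has {A,C,D,E,F,G}; that leaves B.
At row 6, column 3: row 6 has {A,B,C,E,F}; column 3 has {A,G}; that leaves D.
At row 6, column 2: row 6 has {A,B,C,D,E,F}; column 2 has {C,F}; that leaves G.
At row 3, column 2: row 3 has {A,D,E,F}; column 2 has {C,F,G}; that leaves B.
At row 3, column 3: row 3 has {A,B,D,E,F}; column 3 has {A,D,G}; that leaves C.
At row 3, column 5: row 3 has {A,B,C,D,E,F}; column 5 has {A,E,F}; that leaves G.
At row 1, column 2: row 1 has {A,C,E,G}; column 2 has {B,C,F,G}; that leaves D.
At row 1, column 5: row 1 has {A,C,D,E,G}; column 5 has {A,E,F,G}; that leaves B.
At row 2, column 3: row 2 has {B,F,G}; column 3 has {A,C,D,G}; that leaves E.
At row 5, column 3: row 5 has {C,F,G}; column 3 has {A,C,D,E,G}; that leaves B.
At row 5, column 5: row 5 has {B,C,F,G}; column 5 has {A,B,E,F,G}; that leaves D.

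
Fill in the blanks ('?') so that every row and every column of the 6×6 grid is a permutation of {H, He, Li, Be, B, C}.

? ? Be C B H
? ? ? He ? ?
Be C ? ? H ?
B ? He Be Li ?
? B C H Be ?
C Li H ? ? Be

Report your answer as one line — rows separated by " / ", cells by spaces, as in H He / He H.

Li He Be C B H / H Be Li He C B / Be C B Li H He / B H He Be Li C / He B C H Be Li / C Li H B He Be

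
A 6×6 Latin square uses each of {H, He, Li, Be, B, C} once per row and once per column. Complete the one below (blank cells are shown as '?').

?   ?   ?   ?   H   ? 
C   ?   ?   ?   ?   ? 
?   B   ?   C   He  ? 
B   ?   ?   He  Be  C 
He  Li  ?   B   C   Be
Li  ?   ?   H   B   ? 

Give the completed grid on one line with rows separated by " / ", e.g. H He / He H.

Be C He Li H B / C He B Be Li H / H B Be C He Li / B H Li He Be C / He Li H B C Be / Li Be C H B He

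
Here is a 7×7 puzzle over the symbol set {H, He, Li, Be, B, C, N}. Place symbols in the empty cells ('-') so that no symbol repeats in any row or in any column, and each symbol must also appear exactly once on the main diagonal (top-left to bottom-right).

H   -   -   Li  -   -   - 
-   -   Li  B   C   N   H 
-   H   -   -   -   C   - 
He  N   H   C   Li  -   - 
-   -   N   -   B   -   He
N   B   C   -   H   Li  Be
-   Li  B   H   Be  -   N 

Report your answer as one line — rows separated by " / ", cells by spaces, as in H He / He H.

H Be He Li N B C / Be He Li B C N H / B H Be N He C Li / He N H C Li Be B / Li C N Be B H He / N B C He H Li Be / C Li B H Be He N

(r2,c1) = Be
(r2,c2) = He
(r3,c3) = Be
(r4,c7) = B
(r5,c4) = Be
(r5,c6) = H
(r6,c4) = He
(r7,c1) = C
(r7,c6) = He
(r1,c3) = He
(r1,c5) = N
(r1,c7) = C
(r3,c4) = N
(r3,c5) = He
(r3,c7) = Li
(r4,c6) = Be
(r5,c1) = Li
(r5,c2) = C
(r1,c2) = Be
(r1,c6) = B
(r3,c1) = B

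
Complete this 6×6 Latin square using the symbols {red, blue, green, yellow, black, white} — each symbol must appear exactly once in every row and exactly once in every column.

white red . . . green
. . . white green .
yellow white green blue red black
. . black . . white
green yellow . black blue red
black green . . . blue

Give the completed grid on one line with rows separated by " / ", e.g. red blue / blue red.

Cell (r1,c4): row 1 has {red,green,white}; column 4 has {blue,black,white} → yellow.
Cell (r1,c5): row 1 has {red,green,yellow,white}; column 5 has {red,blue,green} → black.
Cell (r2,c6): row 2 has {green,white}; column 6 has {red,blue,green,black,white} → yellow.
Cell (r4,c2): row 4 has {black,white}; column 2 has {red,green,yellow,white} → blue.
Cell (r4,c5): row 4 has {blue,black,white}; column 5 has {red,blue,green,black} → yellow.
Cell (r5,c3): row 5 has {red,blue,green,yellow,black}; column 3 has {green,black} → white.
Cell (r6,c4): row 6 has {blue,green,black}; column 4 has {blue,yellow,black,white} → red.
Cell (r6,c5): row 6 has {red,blue,green,black}; column 5 has {red,blue,green,yellow,black} → white.
Cell (r1,c3): row 1 has {red,green,yellow,black,white}; column 3 has {green,black,white} → blue.
Cell (r2,c2): row 2 has {green,yellow,white}; column 2 has {red,blue,green,yellow,white} → black.
Cell (r2,c3): row 2 has {green,yellow,black,white}; column 3 has {blue,green,black,white} → red.
Cell (r4,c1): row 4 has {blue,yellow,black,white}; column 1 has {green,yellow,black,white} → red.
Cell (r4,c4): row 4 has {red,blue,yellow,black,white}; column 4 has {red,blue,yellow,black,white} → green.
Cell (r6,c3): row 6 has {red,blue,green,black,white}; column 3 has {red,blue,green,black,white} → yellow.
Cell (r2,c1): row 2 has {red,green,yellow,black,white}; column 1 has {red,green,yellow,black,white} → blue.

white red blue yellow black green / blue black red white green yellow / yellow white green blue red black / red blue black green yellow white / green yellow white black blue red / black green yellow red white blue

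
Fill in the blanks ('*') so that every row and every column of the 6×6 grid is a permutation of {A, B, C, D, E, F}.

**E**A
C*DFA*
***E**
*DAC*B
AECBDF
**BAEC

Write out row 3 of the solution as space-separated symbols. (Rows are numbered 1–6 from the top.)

B A F E C D

(r1,c4) = D
(r2,c2) = B
(r2,c6) = E
(r3,c3) = F
(r3,c6) = D
(r4,c5) = F
(r6,c2) = F
(r1,c2) = C
(r1,c5) = B
(r3,c1) = B
(r3,c2) = A
(r3,c5) = C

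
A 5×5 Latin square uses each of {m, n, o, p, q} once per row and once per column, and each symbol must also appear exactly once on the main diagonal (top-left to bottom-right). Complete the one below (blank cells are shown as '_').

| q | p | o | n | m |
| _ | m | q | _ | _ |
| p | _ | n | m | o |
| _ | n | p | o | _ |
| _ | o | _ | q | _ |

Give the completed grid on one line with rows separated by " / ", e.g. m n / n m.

(r2,c4): row 2 has {m,q}; column 4 has {m,n,o,q}, so it must be p.
(r2,c5): row 2 has {m,p,q}; column 5 has {m,o}, so it must be n.
(r3,c2): row 3 has {m,n,o,p}; column 2 has {m,n,o,p}, so it must be q.
(r4,c1): row 4 has {n,o,p}; column 1 has {p,q}, so it must be m.
(r4,c5): row 4 has {m,n,o,p}; column 5 has {m,n,o}, so it must be q.
(r5,c1): row 5 has {o,q}; column 1 has {m,p,q}, so it must be n.
(r5,c3): row 5 has {n,o,q}; column 3 has {n,o,p,q}, so it must be m.
(r5,c5): row 5 has {m,n,o,q}; column 5 has {m,n,o,q}; the diagonal has {m,n,o,q}, so it must be p.
(r2,c1): row 2 has {m,n,p,q}; column 1 has {m,n,p,q}, so it must be o.

q p o n m / o m q p n / p q n m o / m n p o q / n o m q p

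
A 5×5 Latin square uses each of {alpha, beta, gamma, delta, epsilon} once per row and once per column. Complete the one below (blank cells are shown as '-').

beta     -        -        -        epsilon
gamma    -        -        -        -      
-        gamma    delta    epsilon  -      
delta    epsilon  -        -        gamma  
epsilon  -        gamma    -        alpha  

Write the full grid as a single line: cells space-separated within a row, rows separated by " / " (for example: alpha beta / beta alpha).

At row 1, column 3: row 1 has {beta,epsilon}; column 3 has {gamma,delta}; that leaves alpha.
At row 3, column 1: row 3 has {gamma,delta,epsilon}; column 1 has {beta,gamma,delta,epsilon}; that leaves alpha.
At row 3, column 5: row 3 has {alpha,gamma,delta,epsilon}; column 5 has {alpha,gamma,epsilon}; that leaves beta.
At row 4, column 3: row 4 has {gamma,delta,epsilon}; column 3 has {alpha,gamma,delta}; that leaves beta.
At row 4, column 4: row 4 has {beta,gamma,delta,epsilon}; column 4 has {epsilon}; that leaves alpha.
At row 1, column 2: row 1 has {alpha,beta,epsilon}; column 2 has {gamma,epsilon}; that leaves delta.
At row 1, column 4: row 1 has {alpha,beta,delta,epsilon}; column 4 has {alpha,epsilon}; that leaves gamma.
At row 2, column 3: row 2 has {gamma}; column 3 has {alpha,beta,gamma,delta}; that leaves epsilon.
At row 2, column 5: row 2 has {gamma,epsilon}; column 5 has {alpha,beta,gamma,epsilon}; that leaves delta.
At row 5, column 2: row 5 has {alpha,gamma,epsilon}; column 2 has {gamma,delta,epsilon}; that leaves beta.
At row 5, column 4: row 5 has {alpha,beta,gamma,epsilon}; column 4 has {alpha,gamma,epsilon}; that leaves delta.
At row 2, column 2: row 2 has {gamma,delta,epsilon}; column 2 has {beta,gamma,delta,epsilon}; that leaves alpha.
At row 2, column 4: row 2 has {alpha,gamma,delta,epsilon}; column 4 has {alpha,gamma,delta,epsilon}; that leaves beta.

beta delta alpha gamma epsilon / gamma alpha epsilon beta delta / alpha gamma delta epsilon beta / delta epsilon beta alpha gamma / epsilon beta gamma delta alpha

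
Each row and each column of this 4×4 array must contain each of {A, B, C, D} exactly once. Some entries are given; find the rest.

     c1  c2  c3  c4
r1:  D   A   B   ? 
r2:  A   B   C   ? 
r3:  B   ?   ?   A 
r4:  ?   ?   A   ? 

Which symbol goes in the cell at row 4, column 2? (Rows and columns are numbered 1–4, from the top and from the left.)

D

(r1,c4): row 1 has {A,B,D}; column 4 has {A}, so it must be C.
(r2,c4): row 2 has {A,B,C}; column 4 has {A,C}, so it must be D.
(r3,c3): row 3 has {A,B}; column 3 has {A,B,C}, so it must be D.
(r4,c1): row 4 has {A}; column 1 has {A,B,D}, so it must be C.
(r4,c2): row 4 has {A,C}; column 2 has {A,B}, so it must be D.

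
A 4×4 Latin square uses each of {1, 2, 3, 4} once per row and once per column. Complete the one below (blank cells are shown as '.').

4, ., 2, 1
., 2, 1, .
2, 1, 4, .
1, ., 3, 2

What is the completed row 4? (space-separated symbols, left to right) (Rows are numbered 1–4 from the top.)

1 4 3 2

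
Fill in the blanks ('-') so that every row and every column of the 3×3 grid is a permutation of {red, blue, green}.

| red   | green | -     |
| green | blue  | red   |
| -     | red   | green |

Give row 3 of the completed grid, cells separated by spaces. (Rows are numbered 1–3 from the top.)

blue red green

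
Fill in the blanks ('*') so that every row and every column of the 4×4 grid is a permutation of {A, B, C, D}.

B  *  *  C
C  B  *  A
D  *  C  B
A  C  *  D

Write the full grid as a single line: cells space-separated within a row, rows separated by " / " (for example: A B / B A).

B D A C / C B D A / D A C B / A C B D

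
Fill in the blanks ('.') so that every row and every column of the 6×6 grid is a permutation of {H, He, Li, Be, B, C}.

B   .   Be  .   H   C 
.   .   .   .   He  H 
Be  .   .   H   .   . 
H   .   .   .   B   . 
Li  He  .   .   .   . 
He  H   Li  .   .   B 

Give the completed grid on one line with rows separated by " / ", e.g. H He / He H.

B Li Be He H C / C Be B Li He H / Be B C H Li He / H C He Be B Li / Li He H B C Be / He H Li C Be B

(r1,c2): row 1 has {H,Be,B,C}; column 2 has {H,He}, so it must be Li.
(r1,c4): row 1 has {H,Li,Be,B,C}; column 4 has {H}, so it must be He.
(r2,c1): row 2 has {H,He}; column 1 has {H,He,Li,Be,B}, so it must be C.
(r2,c3): row 2 has {H,He,C}; column 3 has {Li,Be}, so it must be B.
(r5,c6): row 5 has {He,Li}; column 6 has {H,B,C}, so it must be Be.
(r2,c2): row 2 has {H,He,B,C}; column 2 has {H,He,Li}, so it must be Be.
(r2,c4): row 2 has {H,He,Be,B,C}; column 4 has {H,He}, so it must be Li.
(r4,c2): row 4 has {H,B}; column 2 has {H,He,Li,Be}, so it must be C.
(r4,c3): row 4 has {H,B,C}; column 3 has {Li,Be,B}, so it must be He.
(r4,c4): row 4 has {H,He,B,C}; column 4 has {H,He,Li}, so it must be Be.
(r4,c6): row 4 has {H,He,Be,B,C}; column 6 has {H,Be,B,C}, so it must be Li.
(r5,c5): row 5 has {He,Li,Be}; column 5 has {H,He,B}, so it must be C.
(r6,c4): row 6 has {H,He,Li,B}; column 4 has {H,He,Li,Be}, so it must be C.
(r6,c5): row 6 has {H,He,Li,B,C}; column 5 has {H,He,B,C}, so it must be Be.
(r3,c2): row 3 has {H,Be}; column 2 has {H,He,Li,Be,C}, so it must be B.
(r3,c3): row 3 has {H,Be,B}; column 3 has {He,Li,Be,B}, so it must be C.
(r3,c5): row 3 has {H,Be,B,C}; column 5 has {H,He,Be,B,C}, so it must be Li.
(r3,c6): row 3 has {H,Li,Be,B,C}; column 6 has {H,Li,Be,B,C}, so it must be He.
(r5,c3): row 5 has {He,Li,Be,C}; column 3 has {He,Li,Be,B,C}, so it must be H.
(r5,c4): row 5 has {H,He,Li,Be,C}; column 4 has {H,He,Li,Be,C}, so it must be B.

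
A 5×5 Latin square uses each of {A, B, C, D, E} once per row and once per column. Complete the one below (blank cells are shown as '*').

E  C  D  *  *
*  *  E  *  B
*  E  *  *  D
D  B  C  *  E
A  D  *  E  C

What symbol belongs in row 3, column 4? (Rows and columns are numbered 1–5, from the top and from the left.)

C

(r1,c5) = A
(r2,c1) = C
(r2,c2) = A
(r2,c4) = D
(r3,c1) = B
(r3,c3) = A
(r3,c4) = C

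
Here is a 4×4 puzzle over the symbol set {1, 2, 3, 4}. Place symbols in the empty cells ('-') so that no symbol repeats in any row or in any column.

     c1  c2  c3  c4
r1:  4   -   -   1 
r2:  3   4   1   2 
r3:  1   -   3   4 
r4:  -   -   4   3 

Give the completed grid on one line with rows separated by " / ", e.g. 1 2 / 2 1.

At row 1, column 3: row 1 has {1,4}; column 3 has {1,3,4}; that leaves 2.
At row 3, column 2: row 3 has {1,3,4}; column 2 has {4}; that leaves 2.
At row 4, column 1: row 4 has {3,4}; column 1 has {1,3,4}; that leaves 2.
At row 4, column 2: row 4 has {2,3,4}; column 2 has {2,4}; that leaves 1.
At row 1, column 2: row 1 has {1,2,4}; column 2 has {1,2,4}; that leaves 3.

4 3 2 1 / 3 4 1 2 / 1 2 3 4 / 2 1 4 3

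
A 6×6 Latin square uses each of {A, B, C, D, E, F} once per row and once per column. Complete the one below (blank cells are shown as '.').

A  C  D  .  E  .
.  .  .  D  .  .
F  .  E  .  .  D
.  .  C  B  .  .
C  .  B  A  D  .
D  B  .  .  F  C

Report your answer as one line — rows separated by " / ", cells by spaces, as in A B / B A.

A C D F E B / B E F D C A / F A E C B D / E D C B A F / C F B A D E / D B A E F C

(r1,c4): row 1 has {A,C,D,E}; column 4 has {A,B,D}, so it must be F.
(r1,c6): row 1 has {A,C,D,E,F}; column 6 has {C,D}, so it must be B.
(r3,c2): row 3 has {D,E,F}; column 2 has {B,C}, so it must be A.
(r3,c4): row 3 has {A,D,E,F}; column 4 has {A,B,D,F}, so it must be C.
(r3,c5): row 3 has {A,C,D,E,F}; column 5 has {D,E,F}, so it must be B.
(r4,c1): row 4 has {B,C}; column 1 has {A,C,D,F}, so it must be E.
(r4,c5): row 4 has {B,C,E}; column 5 has {B,D,E,F}, so it must be A.
(r4,c6): row 4 has {A,B,C,E}; column 6 has {B,C,D}, so it must be F.
(r5,c6): row 5 has {A,B,C,D}; column 6 has {B,C,D,F}, so it must be E.
(r6,c3): row 6 has {B,C,D,F}; column 3 has {B,C,D,E}, so it must be A.
(r6,c4): row 6 has {A,B,C,D,F}; column 4 has {A,B,C,D,F}, so it must be E.
(r2,c1): row 2 has {D}; column 1 has {A,C,D,E,F}, so it must be B.
(r2,c3): row 2 has {B,D}; column 3 has {A,B,C,D,E}, so it must be F.
(r2,c5): row 2 has {B,D,F}; column 5 has {A,B,D,E,F}, so it must be C.
(r2,c6): row 2 has {B,C,D,F}; column 6 has {B,C,D,E,F}, so it must be A.
(r4,c2): row 4 has {A,B,C,E,F}; column 2 has {A,B,C}, so it must be D.
(r5,c2): row 5 has {A,B,C,D,E}; column 2 has {A,B,C,D}, so it must be F.
(r2,c2): row 2 has {A,B,C,D,F}; column 2 has {A,B,C,D,F}, so it must be E.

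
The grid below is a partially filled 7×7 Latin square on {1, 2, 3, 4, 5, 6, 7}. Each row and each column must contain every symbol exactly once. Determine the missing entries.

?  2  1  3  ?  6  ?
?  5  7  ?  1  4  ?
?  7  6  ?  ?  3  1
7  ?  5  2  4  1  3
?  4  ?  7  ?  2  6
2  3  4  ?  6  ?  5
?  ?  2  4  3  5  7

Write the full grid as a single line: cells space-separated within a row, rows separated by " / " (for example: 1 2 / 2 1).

5 2 1 3 7 6 4 / 3 5 7 6 1 4 2 / 4 7 6 5 2 3 1 / 7 6 5 2 4 1 3 / 1 4 3 7 5 2 6 / 2 3 4 1 6 7 5 / 6 1 2 4 3 5 7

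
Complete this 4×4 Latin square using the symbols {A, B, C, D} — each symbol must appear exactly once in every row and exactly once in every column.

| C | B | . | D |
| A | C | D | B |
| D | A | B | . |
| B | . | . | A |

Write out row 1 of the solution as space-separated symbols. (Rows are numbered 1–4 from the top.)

C B A D

(r1,c3) = A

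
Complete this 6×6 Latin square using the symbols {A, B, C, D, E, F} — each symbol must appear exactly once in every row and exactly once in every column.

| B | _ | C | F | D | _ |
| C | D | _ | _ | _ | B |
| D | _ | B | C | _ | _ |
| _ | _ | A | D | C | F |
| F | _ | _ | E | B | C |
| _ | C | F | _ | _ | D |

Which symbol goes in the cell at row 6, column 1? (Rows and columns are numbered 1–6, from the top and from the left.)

row 2 has {B,C,D}; column 3 has {A,B,C,F} — only E is left for (r2,c3).
row 2 has {B,C,D,E}; column 4 has {C,D,E,F} — only A is left for (r2,c4).
row 2 has {A,B,C,D,E}; column 5 has {B,C,D} — only F is left for (r2,c5).
row 4 has {A,C,D,F}; column 1 has {B,C,D,F} — only E is left for (r4,c1).
row 4 has {A,C,D,E,F}; column 2 has {C,D} — only B is left for (r4,c2).
row 5 has {B,C,E,F}; column 2 has {B,C,D} — only A is left for (r5,c2).
row 5 has {A,B,C,E,F}; column 3 has {A,B,C,E,F} — only D is left for (r5,c3).
row 6 has {C,D,F}; column 1 has {B,C,D,E,F} — only A is left for (r6,c1).

A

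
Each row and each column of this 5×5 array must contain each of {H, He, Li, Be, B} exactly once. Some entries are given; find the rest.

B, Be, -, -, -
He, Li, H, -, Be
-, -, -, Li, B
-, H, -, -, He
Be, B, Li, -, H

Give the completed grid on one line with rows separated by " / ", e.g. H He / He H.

B Be He H Li / He Li H B Be / H He Be Li B / Li H B Be He / Be B Li He H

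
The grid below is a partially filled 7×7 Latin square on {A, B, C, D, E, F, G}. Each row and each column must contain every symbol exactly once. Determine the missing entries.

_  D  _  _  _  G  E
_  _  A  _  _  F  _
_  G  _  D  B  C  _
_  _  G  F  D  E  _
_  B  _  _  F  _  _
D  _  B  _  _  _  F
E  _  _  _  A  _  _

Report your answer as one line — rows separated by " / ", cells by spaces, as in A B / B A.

B D F A C G E / G C A B E F D / F G E D B C A / C A G F D E B / A B C E F D G / D E B C G A F / E F D G A B C

At row 1, column 5: row 1 has {D,E,G}; column 5 has {A,B,D,F}; that leaves C.
At row 3, column 7: row 3 has {B,C,D,G}; column 7 has {E,F}; that leaves A.
At row 6, column 6: row 6 has {B,D,F}; column 6 has {C,E,F,G}; that leaves A.
At row 1, column 3: row 1 has {C,D,E,G}; column 3 has {A,B,G}; that leaves F.
At row 3, column 1: row 3 has {A,B,C,D,G}; column 1 has {D,E}; that leaves F.
At row 3, column 3: row 3 has {A,B,C,D,F,G}; column 3 has {A,B,F,G}; that leaves E.
At row 5, column 6: row 5 has {B,F}; column 6 has {A,C,E,F,G}; that leaves D.
At row 7, column 6: row 7 has {A,E}; column 6 has {A,C,D,E,F,G}; that leaves B.
At row 5, column 3: row 5 has {B,D,F}; column 3 has {A,B,E,F,G}; that leaves C.
At row 5, column 7: row 5 has {B,C,D,F}; column 7 has {A,E,F}; that leaves G.
At row 7, column 3: row 7 has {A,B,E}; column 3 has {A,B,C,E,F,G}; that leaves D.
At row 7, column 7: row 7 has {A,B,D,E}; column 7 has {A,E,F,G}; that leaves C.
At row 4, column 7: row 4 has {D,E,F,G}; column 7 has {A,C,E,F,G}; that leaves B.
At row 5, column 1: row 5 has {B,C,D,F,G}; column 1 has {D,E,F}; that leaves A.
At row 5, column 4: row 5 has {A,B,C,D,F,G}; column 4 has {D,F}; that leaves E.
At row 7, column 2: row 7 has {A,B,C,D,E}; column 2 has {B,D,G}; that leaves F.
At row 7, column 4: row 7 has {A,B,C,D,E,F}; column 4 has {D,E,F}; that leaves G.
At row 1, column 1: row 1 has {C,D,E,F,G}; column 1 has {A,D,E,F}; that leaves B.
At row 1, column 4: row 1 has {B,C,D,E,F,G}; column 4 has {D,E,F,G}; that leaves A.
At row 2, column 7: row 2 has {A,F}; column 7 has {A,B,C,E,F,G}; that leaves D.
At row 4, column 1: row 4 has {B,D,E,F,G}; column 1 has {A,B,D,E,F}; that leaves C.
At row 4, column 2: row 4 has {B,C,D,E,F,G}; column 2 has {B,D,F,G}; that leaves A.
At row 6, column 4: row 6 has {A,B,D,F}; column 4 has {A,D,E,F,G}; that leaves C.
At row 2, column 1: row 2 has {A,D,F}; column 1 has {A,B,C,D,E,F}; that leaves G.
At row 2, column 4: row 2 has {A,D,F,G}; column 4 has {A,C,D,E,F,G}; that leaves B.
At row 2, column 5: row 2 has {A,B,D,F,G}; column 5 has {A,B,C,D,F}; that leaves E.
At row 6, column 2: row 6 has {A,B,C,D,F}; column 2 has {A,B,D,F,G}; that leaves E.
At row 6, column 5: row 6 has {A,B,C,D,E,F}; column 5 has {A,B,C,D,E,F}; that leaves G.
At row 2, column 2: row 2 has {A,B,D,E,F,G}; column 2 has {A,B,D,E,F,G}; that leaves C.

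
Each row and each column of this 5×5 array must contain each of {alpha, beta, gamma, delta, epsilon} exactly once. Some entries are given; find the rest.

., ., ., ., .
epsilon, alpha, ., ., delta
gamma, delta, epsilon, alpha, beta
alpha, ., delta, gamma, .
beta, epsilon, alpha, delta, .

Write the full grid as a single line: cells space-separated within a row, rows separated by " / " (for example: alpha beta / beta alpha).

(r1,c1) = delta
(r2,c4) = beta
(r4,c2) = beta
(r4,c5) = epsilon
(r5,c5) = gamma
(r1,c2) = gamma
(r1,c3) = beta
(r1,c4) = epsilon
(r1,c5) = alpha
(r2,c3) = gamma

delta gamma beta epsilon alpha / epsilon alpha gamma beta delta / gamma delta epsilon alpha beta / alpha beta delta gamma epsilon / beta epsilon alpha delta gamma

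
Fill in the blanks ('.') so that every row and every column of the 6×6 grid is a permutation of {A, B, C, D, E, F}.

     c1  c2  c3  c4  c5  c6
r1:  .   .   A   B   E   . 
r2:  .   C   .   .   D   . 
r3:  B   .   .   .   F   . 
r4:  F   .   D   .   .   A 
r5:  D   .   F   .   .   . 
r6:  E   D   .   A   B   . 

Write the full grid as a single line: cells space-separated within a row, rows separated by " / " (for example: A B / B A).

C F A B E D / A C B F D E / B A E D F C / F B D E C A / D E F C A B / E D C A B F

Cell (r1,c1): row 1 has {A,B,E}; column 1 has {B,D,E,F} → C.
Cell (r1,c2): row 1 has {A,B,C,E}; column 2 has {C,D} → F.
Cell (r1,c6): row 1 has {A,B,C,E,F}; column 6 has {A} → D.
Cell (r2,c1): row 2 has {C,D}; column 1 has {B,C,D,E,F} → A.
Cell (r4,c5): row 4 has {A,D,F}; column 5 has {B,D,E,F} → C.
Cell (r5,c5): row 5 has {D,F}; column 5 has {B,C,D,E,F} → A.
Cell (r6,c3): row 6 has {A,B,D,E}; column 3 has {A,D,F} → C.
Cell (r6,c6): row 6 has {A,B,C,D,E}; column 6 has {A,D} → F.
Cell (r3,c3): row 3 has {B,F}; column 3 has {A,C,D,F} → E.
Cell (r3,c6): row 3 has {B,E,F}; column 6 has {A,D,F} → C.
Cell (r4,c4): row 4 has {A,C,D,F}; column 4 has {A,B} → E.
Cell (r5,c4): row 5 has {A,D,F}; column 4 has {A,B,E} → C.
Cell (r2,c3): row 2 has {A,C,D}; column 3 has {A,C,D,E,F} → B.
Cell (r2,c4): row 2 has {A,B,C,D}; column 4 has {A,B,C,E} → F.
Cell (r2,c6): row 2 has {A,B,C,D,F}; column 6 has {A,C,D,F} → E.
Cell (r3,c2): row 3 has {B,C,E,F}; column 2 has {C,D,F} → A.
Cell (r3,c4): row 3 has {A,B,C,E,F}; column 4 has {A,B,C,E,F} → D.
Cell (r4,c2): row 4 has {A,C,D,E,F}; column 2 has {A,C,D,F} → B.
Cell (r5,c2): row 5 has {A,C,D,F}; column 2 has {A,B,C,D,F} → E.
Cell (r5,c6): row 5 has {A,C,D,E,F}; column 6 has {A,C,D,E,F} → B.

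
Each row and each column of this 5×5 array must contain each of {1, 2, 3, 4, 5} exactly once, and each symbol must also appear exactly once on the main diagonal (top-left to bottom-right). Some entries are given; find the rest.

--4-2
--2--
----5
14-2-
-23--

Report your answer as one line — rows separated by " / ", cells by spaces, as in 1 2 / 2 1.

3 1 4 5 2 / 4 5 2 3 1 / 2 3 1 4 5 / 1 4 5 2 3 / 5 2 3 1 4

At row 3, column 3: row 3 has {5}; column 3 has {2,3,4}; the diagonal has {2}; that leaves 1.
At row 4, column 3: row 4 has {1,2,4}; column 3 has {1,2,3,4}; that leaves 5.
At row 4, column 5: row 4 has {1,2,4,5}; column 5 has {2,5}; that leaves 3.
At row 5, column 5: row 5 has {2,3}; column 5 has {2,3,5}; the diagonal has {1,2}; that leaves 4.
At row 2, column 5: row 2 has {2}; column 5 has {2,3,4,5}; that leaves 1.
At row 3, column 2: row 3 has {1,5}; column 2 has {2,4}; that leaves 3.
At row 3, column 4: row 3 has {1,3,5}; column 4 has {2}; that leaves 4.
At row 5, column 1: row 5 has {2,3,4}; column 1 has {1}; that leaves 5.
At row 5, column 4: row 5 has {2,3,4,5}; column 4 has {2,4}; that leaves 1.
At row 1, column 1: row 1 has {2,4}; column 1 has {1,5}; the diagonal has {1,2,4}; that leaves 3.
At row 1, column 4: row 1 has {2,3,4}; column 4 has {1,2,4}; that leaves 5.
At row 2, column 1: row 2 has {1,2}; column 1 has {1,3,5}; that leaves 4.
At row 2, column 2: row 2 has {1,2,4}; column 2 has {2,3,4}; the diagonal has {1,2,3,4}; that leaves 5.
At row 2, column 4: row 2 has {1,2,4,5}; column 4 has {1,2,4,5}; that leaves 3.
At row 3, column 1: row 3 has {1,3,4,5}; column 1 has {1,3,4,5}; that leaves 2.
At row 1, column 2: row 1 has {2,3,4,5}; column 2 has {2,3,4,5}; that leaves 1.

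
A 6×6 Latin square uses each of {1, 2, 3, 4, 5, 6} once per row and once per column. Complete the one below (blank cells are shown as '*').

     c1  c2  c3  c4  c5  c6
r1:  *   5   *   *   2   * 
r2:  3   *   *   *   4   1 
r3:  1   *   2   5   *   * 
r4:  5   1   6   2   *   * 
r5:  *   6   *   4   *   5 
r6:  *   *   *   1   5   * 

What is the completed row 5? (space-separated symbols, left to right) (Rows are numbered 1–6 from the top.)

2 6 3 4 1 5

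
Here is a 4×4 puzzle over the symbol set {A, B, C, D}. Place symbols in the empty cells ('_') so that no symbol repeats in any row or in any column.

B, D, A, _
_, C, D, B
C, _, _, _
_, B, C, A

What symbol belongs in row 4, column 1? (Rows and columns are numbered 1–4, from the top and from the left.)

(r1,c4) = C
(r2,c1) = A
(r3,c2) = A
(r3,c3) = B
(r3,c4) = D
(r4,c1) = D

D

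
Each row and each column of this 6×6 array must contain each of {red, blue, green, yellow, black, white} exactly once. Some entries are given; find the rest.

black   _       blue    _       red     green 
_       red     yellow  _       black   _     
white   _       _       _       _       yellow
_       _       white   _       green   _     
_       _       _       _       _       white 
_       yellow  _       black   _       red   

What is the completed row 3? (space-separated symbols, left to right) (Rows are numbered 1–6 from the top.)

(r1,c2) = white
(r1,c4) = yellow
(r2,c6) = blue
(r3,c5) = blue
(r4,c6) = black
(r5,c5) = yellow
(r6,c3) = green
(r6,c5) = white
(r2,c1) = green
(r2,c4) = white
(r4,c2) = blue
(r4,c4) = red
(r6,c1) = blue
(r3,c4) = green
(r4,c1) = yellow
(r5,c1) = red
(r5,c3) = black
(r5,c4) = blue
(r3,c2) = black
(r3,c3) = red

white black red green blue yellow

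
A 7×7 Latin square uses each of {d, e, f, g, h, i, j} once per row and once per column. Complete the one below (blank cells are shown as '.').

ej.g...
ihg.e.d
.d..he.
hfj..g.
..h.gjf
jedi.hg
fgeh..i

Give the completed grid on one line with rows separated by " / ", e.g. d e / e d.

e j f g d i h / i h g j e f d / g d i f h e j / h f j d i g e / d i h e g j f / j e d i f h g / f g e h j d i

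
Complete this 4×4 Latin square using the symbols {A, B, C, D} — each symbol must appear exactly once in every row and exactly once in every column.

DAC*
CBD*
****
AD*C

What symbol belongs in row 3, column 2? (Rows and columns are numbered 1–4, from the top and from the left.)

C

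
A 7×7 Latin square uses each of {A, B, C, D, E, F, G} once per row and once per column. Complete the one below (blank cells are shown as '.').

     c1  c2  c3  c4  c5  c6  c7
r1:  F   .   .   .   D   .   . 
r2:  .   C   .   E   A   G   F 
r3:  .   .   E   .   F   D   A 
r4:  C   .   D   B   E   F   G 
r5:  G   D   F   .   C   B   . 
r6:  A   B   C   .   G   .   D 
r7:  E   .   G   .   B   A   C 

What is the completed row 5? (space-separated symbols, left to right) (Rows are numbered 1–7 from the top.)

G D F A C B E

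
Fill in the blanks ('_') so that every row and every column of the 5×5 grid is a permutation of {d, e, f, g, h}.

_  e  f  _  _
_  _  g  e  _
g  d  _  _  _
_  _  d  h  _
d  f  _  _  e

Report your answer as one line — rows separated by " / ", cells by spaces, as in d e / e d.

h e f d g / f h g e d / g d e f h / e g d h f / d f h g e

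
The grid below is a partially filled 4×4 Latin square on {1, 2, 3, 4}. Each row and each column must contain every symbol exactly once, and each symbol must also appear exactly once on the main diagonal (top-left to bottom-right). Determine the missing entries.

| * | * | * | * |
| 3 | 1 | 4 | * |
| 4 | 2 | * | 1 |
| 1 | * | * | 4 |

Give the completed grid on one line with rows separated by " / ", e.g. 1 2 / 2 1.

At row 1, column 1: row 1 is empty so far; column 1 has {1,3,4}; the diagonal has {1,4}; that leaves 2.
At row 1, column 4: row 1 has {2}; column 4 has {1,4}; that leaves 3.
At row 2, column 4: row 2 has {1,3,4}; column 4 has {1,3,4}; that leaves 2.
At row 3, column 3: row 3 has {1,2,4}; column 3 has {4}; the diagonal has {1,2,4}; that leaves 3.
At row 4, column 2: row 4 has {1,4}; column 2 has {1,2}; that leaves 3.
At row 4, column 3: row 4 has {1,3,4}; column 3 has {3,4}; that leaves 2.
At row 1, column 2: row 1 has {2,3}; column 2 has {1,2,3}; that leaves 4.
At row 1, column 3: row 1 has {2,3,4}; column 3 has {2,3,4}; that leaves 1.

2 4 1 3 / 3 1 4 2 / 4 2 3 1 / 1 3 2 4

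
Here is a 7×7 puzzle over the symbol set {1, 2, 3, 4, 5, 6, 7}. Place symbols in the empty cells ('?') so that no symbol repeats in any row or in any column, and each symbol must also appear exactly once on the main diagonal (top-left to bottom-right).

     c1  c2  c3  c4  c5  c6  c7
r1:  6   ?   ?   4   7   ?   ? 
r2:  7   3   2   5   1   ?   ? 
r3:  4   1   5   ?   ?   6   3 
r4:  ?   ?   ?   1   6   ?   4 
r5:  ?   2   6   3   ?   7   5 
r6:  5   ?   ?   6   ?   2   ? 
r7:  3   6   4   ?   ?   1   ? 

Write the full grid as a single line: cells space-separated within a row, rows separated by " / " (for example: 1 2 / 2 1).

6 5 1 4 7 3 2 / 7 3 2 5 1 4 6 / 4 1 5 7 2 6 3 / 2 7 3 1 6 5 4 / 1 2 6 3 4 7 5 / 5 4 7 6 3 2 1 / 3 6 4 2 5 1 7

row 1 has {4,6,7}; column 2 has {1,2,3,6} — only 5 is left for (r1,c2).
row 1 has {4,5,6,7}; column 6 has {1,2,6,7} — only 3 is left for (r1,c6).
row 2 has {1,2,3,5,7}; column 6 has {1,2,3,6,7} — only 4 is left for (r2,c6).
row 2 has {1,2,3,4,5,7}; column 7 has {3,4,5} — only 6 is left for (r2,c7).
row 3 has {1,3,4,5,6}; column 5 has {1,6,7} — only 2 is left for (r3,c5).
row 4 has {1,4,6}; column 1 has {3,4,5,6,7} — only 2 is left for (r4,c1).
row 4 has {1,2,4,6}; column 2 has {1,2,3,5,6} — only 7 is left for (r4,c2).
row 4 has {1,2,4,6,7}; column 3 has {2,4,5,6} — only 3 is left for (r4,c3).
row 4 has {1,2,3,4,6,7}; column 6 has {1,2,3,4,6,7} — only 5 is left for (r4,c6).
row 5 has {2,3,5,6,7}; column 1 has {2,3,4,5,6,7} — only 1 is left for (r5,c1).
row 5 has {1,2,3,5,6,7}; column 5 has {1,2,6,7}; the diagonal has {1,2,3,5,6} — only 4 is left for (r5,c5).
row 6 has {2,5,6}; column 2 has {1,2,3,5,6,7} — only 4 is left for (r6,c2).
row 6 has {2,4,5,6}; column 5 has {1,2,4,6,7} — only 3 is left for (r6,c5).
row 7 has {1,3,4,6}; column 5 has {1,2,3,4,6,7} — only 5 is left for (r7,c5).
row 7 has {1,3,4,5,6}; column 7 has {3,4,5,6}; the diagonal has {1,2,3,4,5,6} — only 7 is left for (r7,c7).
row 1 has {3,4,5,6,7}; column 3 has {2,3,4,5,6} — only 1 is left for (r1,c3).
row 1 has {1,3,4,5,6,7}; column 7 has {3,4,5,6,7} — only 2 is left for (r1,c7).
row 3 has {1,2,3,4,5,6}; column 4 has {1,3,4,5,6} — only 7 is left for (r3,c4).
row 6 has {2,3,4,5,6}; column 3 has {1,2,3,4,5,6} — only 7 is left for (r6,c3).
row 6 has {2,3,4,5,6,7}; column 7 has {2,3,4,5,6,7} — only 1 is left for (r6,c7).
row 7 has {1,3,4,5,6,7}; column 4 has {1,3,4,5,6,7} — only 2 is left for (r7,c4).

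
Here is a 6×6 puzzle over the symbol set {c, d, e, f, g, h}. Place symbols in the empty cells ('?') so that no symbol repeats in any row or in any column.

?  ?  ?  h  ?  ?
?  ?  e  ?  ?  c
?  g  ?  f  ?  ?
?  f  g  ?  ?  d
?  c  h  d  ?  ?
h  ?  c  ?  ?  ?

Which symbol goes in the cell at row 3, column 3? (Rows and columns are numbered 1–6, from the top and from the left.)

At row 2, column 4: row 2 has {c,e}; column 4 has {d,f,h}; that leaves g.
At row 3, column 3: row 3 has {f,g}; column 3 has {c,e,g,h}; that leaves d.

d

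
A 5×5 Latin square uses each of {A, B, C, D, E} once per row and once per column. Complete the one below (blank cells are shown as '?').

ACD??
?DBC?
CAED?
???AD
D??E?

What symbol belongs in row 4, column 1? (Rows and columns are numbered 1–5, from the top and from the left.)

B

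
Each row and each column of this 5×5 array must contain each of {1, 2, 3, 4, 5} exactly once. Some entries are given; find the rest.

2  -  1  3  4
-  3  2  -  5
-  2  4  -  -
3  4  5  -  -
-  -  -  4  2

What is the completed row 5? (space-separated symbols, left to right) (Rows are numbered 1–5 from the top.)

5 1 3 4 2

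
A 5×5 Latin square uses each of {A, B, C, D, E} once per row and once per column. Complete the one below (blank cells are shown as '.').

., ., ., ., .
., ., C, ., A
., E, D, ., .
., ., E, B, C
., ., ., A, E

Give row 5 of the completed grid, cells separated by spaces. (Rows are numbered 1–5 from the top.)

C D B A E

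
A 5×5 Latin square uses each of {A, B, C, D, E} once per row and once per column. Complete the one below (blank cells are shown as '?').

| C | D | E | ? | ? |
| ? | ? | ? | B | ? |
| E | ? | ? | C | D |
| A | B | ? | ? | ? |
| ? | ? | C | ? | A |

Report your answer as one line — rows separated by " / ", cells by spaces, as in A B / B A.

(r1,c4) = A
(r1,c5) = B
(r2,c1) = D
(r2,c3) = A
(r3,c2) = A
(r3,c3) = B
(r4,c3) = D
(r4,c4) = E
(r4,c5) = C
(r5,c1) = B
(r5,c2) = E
(r5,c4) = D
(r2,c2) = C
(r2,c5) = E

C D E A B / D C A B E / E A B C D / A B D E C / B E C D A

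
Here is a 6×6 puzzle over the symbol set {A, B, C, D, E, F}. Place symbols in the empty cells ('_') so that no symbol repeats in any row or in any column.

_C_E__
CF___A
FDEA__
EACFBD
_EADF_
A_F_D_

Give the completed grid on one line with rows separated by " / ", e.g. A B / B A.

row 1 has {C,E}; column 5 has {B,D,F} — only A is left for (r1,c5).
row 2 has {A,C,F}; column 4 has {A,D,E,F} — only B is left for (r2,c4).
row 2 has {A,B,C,F}; column 5 has {A,B,D,F} — only E is left for (r2,c5).
row 3 has {A,D,E,F}; column 5 has {A,B,D,E,F} — only C is left for (r3,c5).
row 3 has {A,C,D,E,F}; column 6 has {A,D} — only B is left for (r3,c6).
row 5 has {A,D,E,F}; column 1 has {A,C,E,F} — only B is left for (r5,c1).
row 5 has {A,B,D,E,F}; column 6 has {A,B,D} — only C is left for (r5,c6).
row 6 has {A,D,F}; column 2 has {A,C,D,E,F} — only B is left for (r6,c2).
row 6 has {A,B,D,F}; column 4 has {A,B,D,E,F} — only C is left for (r6,c4).
row 6 has {A,B,C,D,F}; column 6 has {A,B,C,D} — only E is left for (r6,c6).
row 1 has {A,C,E}; column 1 has {A,B,C,E,F} — only D is left for (r1,c1).
row 1 has {A,C,D,E}; column 3 has {A,C,E,F} — only B is left for (r1,c3).
row 1 has {A,B,C,D,E}; column 6 has {A,B,C,D,E} — only F is left for (r1,c6).
row 2 has {A,B,C,E,F}; column 3 has {A,B,C,E,F} — only D is left for (r2,c3).

D C B E A F / C F D B E A / F D E A C B / E A C F B D / B E A D F C / A B F C D E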